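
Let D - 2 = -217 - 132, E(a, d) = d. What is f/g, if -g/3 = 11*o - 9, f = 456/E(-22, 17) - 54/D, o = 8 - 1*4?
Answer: -10610/41293 ≈ -0.25694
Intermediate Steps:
o = 4 (o = 8 - 4 = 4)
D = -347 (D = 2 + (-217 - 132) = 2 - 349 = -347)
f = 159150/5899 (f = 456/17 - 54/(-347) = 456*(1/17) - 54*(-1/347) = 456/17 + 54/347 = 159150/5899 ≈ 26.979)
g = -105 (g = -3*(11*4 - 9) = -3*(44 - 9) = -3*35 = -105)
f/g = (159150/5899)/(-105) = (159150/5899)*(-1/105) = -10610/41293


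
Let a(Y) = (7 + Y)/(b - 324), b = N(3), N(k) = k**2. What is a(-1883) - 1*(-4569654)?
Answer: 205634698/45 ≈ 4.5697e+6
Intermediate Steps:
b = 9 (b = 3**2 = 9)
a(Y) = -1/45 - Y/315 (a(Y) = (7 + Y)/(9 - 324) = (7 + Y)/(-315) = (7 + Y)*(-1/315) = -1/45 - Y/315)
a(-1883) - 1*(-4569654) = (-1/45 - 1/315*(-1883)) - 1*(-4569654) = (-1/45 + 269/45) + 4569654 = 268/45 + 4569654 = 205634698/45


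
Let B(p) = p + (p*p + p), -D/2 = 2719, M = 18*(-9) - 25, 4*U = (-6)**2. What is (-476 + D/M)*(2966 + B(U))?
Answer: -256154310/187 ≈ -1.3698e+6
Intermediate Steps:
U = 9 (U = (1/4)*(-6)**2 = (1/4)*36 = 9)
M = -187 (M = -162 - 25 = -187)
D = -5438 (D = -2*2719 = -5438)
B(p) = p**2 + 2*p (B(p) = p + (p**2 + p) = p + (p + p**2) = p**2 + 2*p)
(-476 + D/M)*(2966 + B(U)) = (-476 - 5438/(-187))*(2966 + 9*(2 + 9)) = (-476 - 5438*(-1/187))*(2966 + 9*11) = (-476 + 5438/187)*(2966 + 99) = -83574/187*3065 = -256154310/187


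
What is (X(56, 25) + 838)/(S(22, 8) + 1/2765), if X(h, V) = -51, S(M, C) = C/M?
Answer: 23936605/11071 ≈ 2162.1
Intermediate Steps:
(X(56, 25) + 838)/(S(22, 8) + 1/2765) = (-51 + 838)/(8/22 + 1/2765) = 787/(8*(1/22) + 1/2765) = 787/(4/11 + 1/2765) = 787/(11071/30415) = 787*(30415/11071) = 23936605/11071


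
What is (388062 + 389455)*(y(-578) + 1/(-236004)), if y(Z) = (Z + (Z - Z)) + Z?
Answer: -212122673888125/236004 ≈ -8.9881e+8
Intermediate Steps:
y(Z) = 2*Z (y(Z) = (Z + 0) + Z = Z + Z = 2*Z)
(388062 + 389455)*(y(-578) + 1/(-236004)) = (388062 + 389455)*(2*(-578) + 1/(-236004)) = 777517*(-1156 - 1/236004) = 777517*(-272820625/236004) = -212122673888125/236004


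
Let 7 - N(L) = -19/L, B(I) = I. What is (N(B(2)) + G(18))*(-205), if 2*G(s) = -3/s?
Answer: -40385/12 ≈ -3365.4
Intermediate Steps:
G(s) = -3/(2*s) (G(s) = (-3/s)/2 = -3/(2*s))
N(L) = 7 + 19/L (N(L) = 7 - (-19)/L = 7 + 19/L)
(N(B(2)) + G(18))*(-205) = ((7 + 19/2) - 3/2/18)*(-205) = ((7 + 19*(½)) - 3/2*1/18)*(-205) = ((7 + 19/2) - 1/12)*(-205) = (33/2 - 1/12)*(-205) = (197/12)*(-205) = -40385/12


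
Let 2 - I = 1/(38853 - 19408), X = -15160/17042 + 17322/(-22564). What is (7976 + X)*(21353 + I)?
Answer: 159165554150466972897/934662056645 ≈ 1.7029e+8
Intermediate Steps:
X = -159317941/96133922 (X = -15160*1/17042 + 17322*(-1/22564) = -7580/8521 - 8661/11282 = -159317941/96133922 ≈ -1.6572)
I = 38889/19445 (I = 2 - 1/(38853 - 19408) = 2 - 1/19445 = 38889/19445 ≈ 1.9999)
(7976 + X)*(21353 + I) = (7976 - 159317941/96133922)*(21353 + 38889/19445) = (766604843931/96133922)*(415247974/19445) = 159165554150466972897/934662056645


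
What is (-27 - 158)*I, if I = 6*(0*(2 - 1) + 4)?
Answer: -4440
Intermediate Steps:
I = 24 (I = 6*(0*1 + 4) = 6*(0 + 4) = 6*4 = 24)
(-27 - 158)*I = (-27 - 158)*24 = -185*24 = -4440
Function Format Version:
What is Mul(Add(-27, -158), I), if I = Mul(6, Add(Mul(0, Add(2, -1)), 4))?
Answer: -4440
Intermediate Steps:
I = 24 (I = Mul(6, Add(Mul(0, 1), 4)) = Mul(6, Add(0, 4)) = Mul(6, 4) = 24)
Mul(Add(-27, -158), I) = Mul(Add(-27, -158), 24) = Mul(-185, 24) = -4440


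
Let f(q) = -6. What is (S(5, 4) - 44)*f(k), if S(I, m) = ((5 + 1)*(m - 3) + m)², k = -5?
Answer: -336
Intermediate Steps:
S(I, m) = (-18 + 7*m)² (S(I, m) = (6*(-3 + m) + m)² = ((-18 + 6*m) + m)² = (-18 + 7*m)²)
(S(5, 4) - 44)*f(k) = ((-18 + 7*4)² - 44)*(-6) = ((-18 + 28)² - 44)*(-6) = (10² - 44)*(-6) = (100 - 44)*(-6) = 56*(-6) = -336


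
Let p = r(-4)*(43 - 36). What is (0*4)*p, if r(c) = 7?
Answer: 0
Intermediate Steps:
p = 49 (p = 7*(43 - 36) = 7*7 = 49)
(0*4)*p = (0*4)*49 = 0*49 = 0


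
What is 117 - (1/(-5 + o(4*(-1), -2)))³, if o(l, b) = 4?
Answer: 118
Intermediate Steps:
117 - (1/(-5 + o(4*(-1), -2)))³ = 117 - (1/(-5 + 4))³ = 117 - (1/(-1))³ = 117 - 1*(-1)³ = 117 - 1*(-1) = 117 + 1 = 118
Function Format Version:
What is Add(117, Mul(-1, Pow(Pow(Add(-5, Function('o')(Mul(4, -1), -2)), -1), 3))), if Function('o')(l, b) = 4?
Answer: 118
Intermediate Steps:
Add(117, Mul(-1, Pow(Pow(Add(-5, Function('o')(Mul(4, -1), -2)), -1), 3))) = Add(117, Mul(-1, Pow(Pow(Add(-5, 4), -1), 3))) = Add(117, Mul(-1, Pow(Pow(-1, -1), 3))) = Add(117, Mul(-1, Pow(-1, 3))) = Add(117, Mul(-1, -1)) = Add(117, 1) = 118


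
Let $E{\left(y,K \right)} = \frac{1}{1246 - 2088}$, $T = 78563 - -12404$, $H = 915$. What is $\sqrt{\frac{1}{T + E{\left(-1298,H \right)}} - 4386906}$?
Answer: $\frac{2 i \sqrt{6434136255994212768742}}{76594213} \approx 2094.5 i$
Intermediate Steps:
$T = 90967$ ($T = 78563 + 12404 = 90967$)
$E{\left(y,K \right)} = - \frac{1}{842}$ ($E{\left(y,K \right)} = \frac{1}{-842} = - \frac{1}{842}$)
$\sqrt{\frac{1}{T + E{\left(-1298,H \right)}} - 4386906} = \sqrt{\frac{1}{90967 - \frac{1}{842}} - 4386906} = \sqrt{\frac{1}{\frac{76594213}{842}} - 4386906} = \sqrt{\frac{842}{76594213} - 4386906} = \sqrt{- \frac{336011612574136}{76594213}} = \frac{2 i \sqrt{6434136255994212768742}}{76594213}$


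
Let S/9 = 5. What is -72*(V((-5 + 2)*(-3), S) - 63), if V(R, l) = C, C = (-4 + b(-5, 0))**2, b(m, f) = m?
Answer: -1296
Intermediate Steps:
S = 45 (S = 9*5 = 45)
C = 81 (C = (-4 - 5)**2 = (-9)**2 = 81)
V(R, l) = 81
-72*(V((-5 + 2)*(-3), S) - 63) = -72*(81 - 63) = -72*18 = -1296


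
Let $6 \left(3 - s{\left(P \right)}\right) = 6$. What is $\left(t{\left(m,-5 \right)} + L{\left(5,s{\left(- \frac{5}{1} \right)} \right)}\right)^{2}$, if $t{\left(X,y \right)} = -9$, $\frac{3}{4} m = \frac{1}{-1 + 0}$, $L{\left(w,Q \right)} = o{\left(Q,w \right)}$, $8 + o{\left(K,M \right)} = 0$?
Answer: $289$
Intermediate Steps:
$o{\left(K,M \right)} = -8$ ($o{\left(K,M \right)} = -8 + 0 = -8$)
$s{\left(P \right)} = 2$ ($s{\left(P \right)} = 3 - 1 = 2$)
$L{\left(w,Q \right)} = -8$
$m = - \frac{4}{3}$ ($m = \frac{4}{3 \left(-1 + 0\right)} = \frac{4}{3 \left(-1\right)} = \frac{4}{3} \left(-1\right) = - \frac{4}{3} \approx -1.3333$)
$\left(t{\left(m,-5 \right)} + L{\left(5,s{\left(- \frac{5}{1} \right)} \right)}\right)^{2} = \left(-9 - 8\right)^{2} = \left(-17\right)^{2} = 289$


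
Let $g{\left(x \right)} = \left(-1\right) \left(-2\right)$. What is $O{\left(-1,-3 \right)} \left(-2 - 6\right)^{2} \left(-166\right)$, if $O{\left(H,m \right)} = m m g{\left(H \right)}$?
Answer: $-191232$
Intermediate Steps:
$g{\left(x \right)} = 2$
$O{\left(H,m \right)} = 2 m^{2}$ ($O{\left(H,m \right)} = m m 2 = m^{2} \cdot 2 = 2 m^{2}$)
$O{\left(-1,-3 \right)} \left(-2 - 6\right)^{2} \left(-166\right) = 2 \left(-3\right)^{2} \left(-2 - 6\right)^{2} \left(-166\right) = 2 \cdot 9 \left(-8\right)^{2} \left(-166\right) = 18 \cdot 64 \left(-166\right) = 1152 \left(-166\right) = -191232$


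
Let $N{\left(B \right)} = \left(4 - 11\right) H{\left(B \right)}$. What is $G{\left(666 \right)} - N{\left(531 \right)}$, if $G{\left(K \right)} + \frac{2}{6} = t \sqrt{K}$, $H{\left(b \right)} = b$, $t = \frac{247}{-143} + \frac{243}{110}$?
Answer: $\frac{11150}{3} + \frac{159 \sqrt{74}}{110} \approx 3729.1$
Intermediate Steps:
$t = \frac{53}{110}$ ($t = 247 \left(- \frac{1}{143}\right) + 243 \cdot \frac{1}{110} = - \frac{19}{11} + \frac{243}{110} = \frac{53}{110} \approx 0.48182$)
$G{\left(K \right)} = - \frac{1}{3} + \frac{53 \sqrt{K}}{110}$
$N{\left(B \right)} = - 7 B$ ($N{\left(B \right)} = \left(4 - 11\right) B = - 7 B$)
$G{\left(666 \right)} - N{\left(531 \right)} = \left(- \frac{1}{3} + \frac{53 \sqrt{666}}{110}\right) - \left(-7\right) 531 = \left(- \frac{1}{3} + \frac{53 \cdot 3 \sqrt{74}}{110}\right) - -3717 = \left(- \frac{1}{3} + \frac{159 \sqrt{74}}{110}\right) + 3717 = \frac{11150}{3} + \frac{159 \sqrt{74}}{110}$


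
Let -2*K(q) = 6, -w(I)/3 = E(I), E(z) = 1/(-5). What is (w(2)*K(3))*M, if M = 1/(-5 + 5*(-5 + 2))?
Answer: 9/100 ≈ 0.090000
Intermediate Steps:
E(z) = -1/5
w(I) = 3/5 (w(I) = -3*(-1/5) = 3/5)
K(q) = -3 (K(q) = -1/2*6 = -3)
M = -1/20 (M = 1/(-5 + 5*(-3)) = 1/(-5 - 15) = 1/(-20) = -1/20 ≈ -0.050000)
(w(2)*K(3))*M = ((3/5)*(-3))*(-1/20) = -9/5*(-1/20) = 9/100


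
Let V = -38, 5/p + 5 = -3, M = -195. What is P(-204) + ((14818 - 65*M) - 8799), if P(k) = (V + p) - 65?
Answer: 148723/8 ≈ 18590.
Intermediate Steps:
p = -5/8 (p = 5/(-5 - 3) = 5/(-8) = 5*(-1/8) = -5/8 ≈ -0.62500)
P(k) = -829/8 (P(k) = (-38 - 5/8) - 65 = -309/8 - 65 = -829/8)
P(-204) + ((14818 - 65*M) - 8799) = -829/8 + ((14818 - 65*(-195)) - 8799) = -829/8 + ((14818 + 12675) - 8799) = -829/8 + (27493 - 8799) = -829/8 + 18694 = 148723/8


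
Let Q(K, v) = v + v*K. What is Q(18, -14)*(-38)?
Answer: 10108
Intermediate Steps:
Q(K, v) = v + K*v
Q(18, -14)*(-38) = -14*(1 + 18)*(-38) = -14*19*(-38) = -266*(-38) = 10108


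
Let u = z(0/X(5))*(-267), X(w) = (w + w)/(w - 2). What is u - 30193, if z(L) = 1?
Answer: -30460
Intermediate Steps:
X(w) = 2*w/(-2 + w) (X(w) = (2*w)/(-2 + w) = 2*w/(-2 + w))
u = -267 (u = 1*(-267) = -267)
u - 30193 = -267 - 30193 = -30460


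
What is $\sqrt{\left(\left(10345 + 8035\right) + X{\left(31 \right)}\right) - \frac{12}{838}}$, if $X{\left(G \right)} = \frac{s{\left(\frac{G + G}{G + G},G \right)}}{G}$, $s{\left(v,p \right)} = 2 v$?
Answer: $\frac{2 \sqrt{775243503202}}{12989} \approx 135.57$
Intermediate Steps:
$X{\left(G \right)} = \frac{2}{G}$ ($X{\left(G \right)} = \frac{2 \frac{G + G}{G + G}}{G} = \frac{2 \frac{2 G}{2 G}}{G} = \frac{2 \cdot 2 G \frac{1}{2 G}}{G} = \frac{2 \cdot 1}{G} = \frac{2}{G}$)
$\sqrt{\left(\left(10345 + 8035\right) + X{\left(31 \right)}\right) - \frac{12}{838}} = \sqrt{\left(\left(10345 + 8035\right) + \frac{2}{31}\right) - \frac{12}{838}} = \sqrt{\left(18380 + 2 \cdot \frac{1}{31}\right) - \frac{6}{419}} = \sqrt{\left(18380 + \frac{2}{31}\right) - \frac{6}{419}} = \sqrt{\frac{569782}{31} - \frac{6}{419}} = \sqrt{\frac{238738472}{12989}} = \frac{2 \sqrt{775243503202}}{12989}$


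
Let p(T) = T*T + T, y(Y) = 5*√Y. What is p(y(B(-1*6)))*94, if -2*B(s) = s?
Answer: 7050 + 470*√3 ≈ 7864.1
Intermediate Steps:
B(s) = -s/2
p(T) = T + T² (p(T) = T² + T = T + T²)
p(y(B(-1*6)))*94 = ((5*√(-(-1)*6/2))*(1 + 5*√(-(-1)*6/2)))*94 = ((5*√(-½*(-6)))*(1 + 5*√(-½*(-6))))*94 = ((5*√3)*(1 + 5*√3))*94 = (5*√3*(1 + 5*√3))*94 = 470*√3*(1 + 5*√3)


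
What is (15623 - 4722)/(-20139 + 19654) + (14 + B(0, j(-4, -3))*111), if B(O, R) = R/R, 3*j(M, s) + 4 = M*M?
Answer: 49724/485 ≈ 102.52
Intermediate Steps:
j(M, s) = -4/3 + M²/3 (j(M, s) = -4/3 + (M*M)/3 = -4/3 + M²/3)
B(O, R) = 1
(15623 - 4722)/(-20139 + 19654) + (14 + B(0, j(-4, -3))*111) = (15623 - 4722)/(-20139 + 19654) + (14 + 1*111) = 10901/(-485) + (14 + 111) = 10901*(-1/485) + 125 = -10901/485 + 125 = 49724/485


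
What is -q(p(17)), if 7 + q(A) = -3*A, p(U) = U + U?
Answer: 109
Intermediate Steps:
p(U) = 2*U
q(A) = -7 - 3*A
-q(p(17)) = -(-7 - 6*17) = -(-7 - 3*34) = -(-7 - 102) = -1*(-109) = 109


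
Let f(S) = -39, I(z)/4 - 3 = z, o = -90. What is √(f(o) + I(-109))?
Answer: I*√463 ≈ 21.517*I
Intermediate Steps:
I(z) = 12 + 4*z
√(f(o) + I(-109)) = √(-39 + (12 + 4*(-109))) = √(-39 + (12 - 436)) = √(-39 - 424) = √(-463) = I*√463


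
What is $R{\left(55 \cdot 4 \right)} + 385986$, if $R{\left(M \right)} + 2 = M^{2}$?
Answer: $434384$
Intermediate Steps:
$R{\left(M \right)} = -2 + M^{2}$
$R{\left(55 \cdot 4 \right)} + 385986 = \left(-2 + \left(55 \cdot 4\right)^{2}\right) + 385986 = \left(-2 + 220^{2}\right) + 385986 = \left(-2 + 48400\right) + 385986 = 48398 + 385986 = 434384$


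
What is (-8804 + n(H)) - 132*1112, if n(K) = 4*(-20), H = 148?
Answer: -155668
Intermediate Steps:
n(K) = -80
(-8804 + n(H)) - 132*1112 = (-8804 - 80) - 132*1112 = -8884 - 146784 = -155668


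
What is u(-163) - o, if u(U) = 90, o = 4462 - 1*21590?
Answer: 17218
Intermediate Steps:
o = -17128 (o = 4462 - 21590 = -17128)
u(-163) - o = 90 - 1*(-17128) = 90 + 17128 = 17218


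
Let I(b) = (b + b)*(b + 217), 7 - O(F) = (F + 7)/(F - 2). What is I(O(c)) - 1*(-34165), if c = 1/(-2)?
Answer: 962893/25 ≈ 38516.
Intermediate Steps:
c = -½ ≈ -0.50000
O(F) = 7 - (7 + F)/(-2 + F) (O(F) = 7 - (F + 7)/(F - 2) = 7 - (7 + F)/(-2 + F))
I(b) = 2*b*(217 + b) (I(b) = (2*b)*(217 + b) = 2*b*(217 + b))
I(O(c)) - 1*(-34165) = 2*(3*(-7 + 2*(-½))/(-2 - ½))*(217 + 3*(-7 + 2*(-½))/(-2 - ½)) - 1*(-34165) = 2*(3*(-7 - 1)/(-5/2))*(217 + 3*(-7 - 1)/(-5/2)) + 34165 = 2*(3*(-⅖)*(-8))*(217 + 3*(-⅖)*(-8)) + 34165 = 2*(48/5)*(217 + 48/5) + 34165 = 2*(48/5)*(1133/5) + 34165 = 108768/25 + 34165 = 962893/25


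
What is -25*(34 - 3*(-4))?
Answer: -1150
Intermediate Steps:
-25*(34 - 3*(-4)) = -25*(34 + 12) = -25*46 = -1150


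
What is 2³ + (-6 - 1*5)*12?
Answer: -124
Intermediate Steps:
2³ + (-6 - 1*5)*12 = 8 + (-6 - 5)*12 = 8 - 11*12 = 8 - 132 = -124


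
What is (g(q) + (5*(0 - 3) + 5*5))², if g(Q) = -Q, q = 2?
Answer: 64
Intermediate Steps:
(g(q) + (5*(0 - 3) + 5*5))² = (-1*2 + (5*(0 - 3) + 5*5))² = (-2 + (5*(-3) + 25))² = (-2 + (-15 + 25))² = (-2 + 10)² = 8² = 64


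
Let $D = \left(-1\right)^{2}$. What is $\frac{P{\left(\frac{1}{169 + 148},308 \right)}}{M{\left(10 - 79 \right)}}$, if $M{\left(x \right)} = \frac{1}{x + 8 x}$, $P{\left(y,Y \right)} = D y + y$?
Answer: $- \frac{1242}{317} \approx -3.918$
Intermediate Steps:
$D = 1$
$P{\left(y,Y \right)} = 2 y$ ($P{\left(y,Y \right)} = 1 y + y = y + y = 2 y$)
$M{\left(x \right)} = \frac{1}{9 x}$
$\frac{P{\left(\frac{1}{169 + 148},308 \right)}}{M{\left(10 - 79 \right)}} = \frac{2 \frac{1}{169 + 148}}{\frac{1}{9} \frac{1}{10 - 79}} = \frac{2 \cdot \frac{1}{317}}{\frac{1}{9} \frac{1}{10 - 79}} = \frac{2 \cdot \frac{1}{317}}{\frac{1}{9} \frac{1}{-69}} = \frac{2}{317 \cdot \frac{1}{9} \left(- \frac{1}{69}\right)} = \frac{2}{317 \left(- \frac{1}{621}\right)} = \frac{2}{317} \left(-621\right) = - \frac{1242}{317}$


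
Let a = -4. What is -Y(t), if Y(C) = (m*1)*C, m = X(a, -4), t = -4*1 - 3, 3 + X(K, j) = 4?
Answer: 7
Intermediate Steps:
X(K, j) = 1 (X(K, j) = -3 + 4 = 1)
t = -7 (t = -4 - 3 = -7)
m = 1
Y(C) = C (Y(C) = (1*1)*C = 1*C = C)
-Y(t) = -1*(-7) = 7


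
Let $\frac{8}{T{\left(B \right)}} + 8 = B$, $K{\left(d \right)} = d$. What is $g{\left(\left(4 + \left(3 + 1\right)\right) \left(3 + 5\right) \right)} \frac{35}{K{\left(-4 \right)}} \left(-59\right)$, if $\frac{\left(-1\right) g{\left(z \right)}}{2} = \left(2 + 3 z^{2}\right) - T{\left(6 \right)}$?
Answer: $-12693555$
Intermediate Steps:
$T{\left(B \right)} = \frac{8}{-8 + B}$
$g{\left(z \right)} = -12 - 6 z^{2}$ ($g{\left(z \right)} = - 2 \left(\left(2 + 3 z^{2}\right) - \frac{8}{-8 + 6}\right) = - 2 \left(\left(2 + 3 z^{2}\right) - \frac{8}{-2}\right) = - 2 \left(\left(2 + 3 z^{2}\right) - 8 \left(- \frac{1}{2}\right)\right) = - 2 \left(\left(2 + 3 z^{2}\right) - -4\right) = - 2 \left(\left(2 + 3 z^{2}\right) + 4\right) = - 2 \left(6 + 3 z^{2}\right) = -12 - 6 z^{2}$)
$g{\left(\left(4 + \left(3 + 1\right)\right) \left(3 + 5\right) \right)} \frac{35}{K{\left(-4 \right)}} \left(-59\right) = \left(-12 - 6 \left(\left(4 + \left(3 + 1\right)\right) \left(3 + 5\right)\right)^{2}\right) \frac{35}{-4} \left(-59\right) = \left(-12 - 6 \left(\left(4 + 4\right) 8\right)^{2}\right) 35 \left(- \frac{1}{4}\right) \left(-59\right) = \left(-12 - 6 \left(8 \cdot 8\right)^{2}\right) \left(- \frac{35}{4}\right) \left(-59\right) = \left(-12 - 6 \cdot 64^{2}\right) \left(- \frac{35}{4}\right) \left(-59\right) = \left(-12 - 24576\right) \left(- \frac{35}{4}\right) \left(-59\right) = \left(-24588\right) \left(- \frac{35}{4}\right) \left(-59\right) = 215145 \left(-59\right) = -12693555$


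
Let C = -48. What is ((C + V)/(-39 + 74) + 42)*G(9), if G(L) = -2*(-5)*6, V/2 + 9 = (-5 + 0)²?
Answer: 17448/7 ≈ 2492.6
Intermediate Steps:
V = 32 (V = -18 + 2*(-5 + 0)² = -18 + 2*(-5)² = -18 + 2*25 = -18 + 50 = 32)
G(L) = 60 (G(L) = 10*6 = 60)
((C + V)/(-39 + 74) + 42)*G(9) = ((-48 + 32)/(-39 + 74) + 42)*60 = (-16/35 + 42)*60 = (1454/35)*60 = 17448/7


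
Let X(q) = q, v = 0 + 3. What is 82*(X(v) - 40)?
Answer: -3034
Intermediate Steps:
v = 3
82*(X(v) - 40) = 82*(3 - 40) = 82*(-37) = -3034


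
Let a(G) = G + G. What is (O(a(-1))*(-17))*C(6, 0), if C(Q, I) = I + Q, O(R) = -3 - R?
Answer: 102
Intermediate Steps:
a(G) = 2*G
(O(a(-1))*(-17))*C(6, 0) = ((-3 - 2*(-1))*(-17))*(0 + 6) = ((-3 - 1*(-2))*(-17))*6 = ((-3 + 2)*(-17))*6 = -1*(-17)*6 = 17*6 = 102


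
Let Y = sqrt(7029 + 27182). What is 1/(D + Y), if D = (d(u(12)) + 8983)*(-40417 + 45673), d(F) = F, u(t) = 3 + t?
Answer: 47293488/2236674007171933 - sqrt(34211)/2236674007171933 ≈ 2.1144e-8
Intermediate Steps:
Y = sqrt(34211) ≈ 184.96
D = 47293488 (D = ((3 + 12) + 8983)*(-40417 + 45673) = (15 + 8983)*5256 = 8998*5256 = 47293488)
1/(D + Y) = 1/(47293488 + sqrt(34211))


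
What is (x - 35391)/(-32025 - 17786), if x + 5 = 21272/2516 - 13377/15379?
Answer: 3761823917/5294959111 ≈ 0.71045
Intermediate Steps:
x = 274774/106301 (x = -5 + (21272/2516 - 13377/15379) = -5 + (21272*(1/2516) - 13377*1/15379) = -5 + (5318/629 - 147/169) = -5 + 806279/106301 = 274774/106301 ≈ 2.5849)
(x - 35391)/(-32025 - 17786) = (274774/106301 - 35391)/(-32025 - 17786) = -3761823917/106301/(-49811) = -3761823917/106301*(-1/49811) = 3761823917/5294959111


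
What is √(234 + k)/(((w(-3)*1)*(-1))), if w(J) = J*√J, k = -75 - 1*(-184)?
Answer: -7*I*√21/9 ≈ -3.5642*I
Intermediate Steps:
k = 109 (k = -75 + 184 = 109)
w(J) = J^(3/2)
√(234 + k)/(((w(-3)*1)*(-1))) = √(234 + 109)/((((-3)^(3/2)*1)*(-1))) = √343/(((-3*I*√3*1)*(-1))) = (7*√7)/((-3*I*√3*(-1))) = (7*√7)/((3*I*√3)) = (7*√7)*(-I*√3/9) = -7*I*√21/9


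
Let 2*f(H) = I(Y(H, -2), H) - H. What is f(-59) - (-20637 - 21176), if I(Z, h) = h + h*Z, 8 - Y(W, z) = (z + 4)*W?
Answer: 38096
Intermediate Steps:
Y(W, z) = 8 - W*(4 + z) (Y(W, z) = 8 - (z + 4)*W = 8 - (4 + z)*W = 8 - W*(4 + z))
I(Z, h) = h + Z*h
f(H) = -H/2 + H*(9 - 2*H)/2 (f(H) = (H*(1 + (8 - 4*H - 1*H*(-2))) - H)/2 = (H*(1 + (8 - 4*H + 2*H)) - H)/2 = (H*(1 + (8 - 2*H)) - H)/2 = (H*(9 - 2*H) - H)/2 = (-H + H*(9 - 2*H))/2 = -H/2 + H*(9 - 2*H)/2)
f(-59) - (-20637 - 21176) = -59*(4 - 1*(-59)) - (-20637 - 21176) = -59*(4 + 59) - 1*(-41813) = -59*63 + 41813 = -3717 + 41813 = 38096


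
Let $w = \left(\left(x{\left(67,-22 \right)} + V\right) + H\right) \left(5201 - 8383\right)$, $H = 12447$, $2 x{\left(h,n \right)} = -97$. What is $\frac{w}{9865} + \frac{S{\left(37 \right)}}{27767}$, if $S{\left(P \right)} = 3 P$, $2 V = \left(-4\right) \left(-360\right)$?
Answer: $- \frac{1159078646374}{273921455} \approx -4231.4$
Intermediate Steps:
$x{\left(h,n \right)} = - \frac{97}{2}$ ($x{\left(h,n \right)} = \frac{1}{2} \left(-97\right) = - \frac{97}{2}$)
$V = 720$ ($V = \frac{\left(-4\right) \left(-360\right)}{2} = \frac{1}{2} \cdot 1440 = 720$)
$w = -41743067$ ($w = \left(\left(- \frac{97}{2} + 720\right) + 12447\right) \left(5201 - 8383\right) = \left(\frac{1343}{2} + 12447\right) \left(-3182\right) = \frac{26237}{2} \left(-3182\right) = -41743067$)
$\frac{w}{9865} + \frac{S{\left(37 \right)}}{27767} = - \frac{41743067}{9865} + \frac{3 \cdot 37}{27767} = \left(-41743067\right) \frac{1}{9865} + 111 \cdot \frac{1}{27767} = - \frac{41743067}{9865} + \frac{111}{27767} = - \frac{1159078646374}{273921455}$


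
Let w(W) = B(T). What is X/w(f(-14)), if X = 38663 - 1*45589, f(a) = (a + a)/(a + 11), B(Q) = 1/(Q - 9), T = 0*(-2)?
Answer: 62334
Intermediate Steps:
T = 0
B(Q) = 1/(-9 + Q)
f(a) = 2*a/(11 + a) (f(a) = (2*a)/(11 + a) = 2*a/(11 + a))
w(W) = -1/9 (w(W) = 1/(-9 + 0) = 1/(-9) = -1/9)
X = -6926 (X = 38663 - 45589 = -6926)
X/w(f(-14)) = -6926/(-1/9) = -6926*(-9) = 62334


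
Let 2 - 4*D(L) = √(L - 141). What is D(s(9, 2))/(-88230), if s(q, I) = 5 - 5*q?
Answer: -1/176460 + I*√181/352920 ≈ -5.667e-6 + 3.8121e-5*I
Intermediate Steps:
D(L) = ½ - √(-141 + L)/4 (D(L) = ½ - √(L - 141)/4 = ½ - √(-141 + L)/4)
D(s(9, 2))/(-88230) = (½ - √(-141 + (5 - 5*9))/4)/(-88230) = (½ - √(-141 + (5 - 45))/4)*(-1/88230) = (½ - √(-141 - 40)/4)*(-1/88230) = (½ - I*√181/4)*(-1/88230) = -1/176460 + I*√181/352920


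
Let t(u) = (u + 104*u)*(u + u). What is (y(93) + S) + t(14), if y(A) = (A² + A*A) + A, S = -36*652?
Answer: 35079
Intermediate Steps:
S = -23472
y(A) = A + 2*A² (y(A) = (A² + A²) + A = 2*A² + A = A + 2*A²)
t(u) = 210*u² (t(u) = (105*u)*(2*u) = 210*u²)
(y(93) + S) + t(14) = (93*(1 + 2*93) - 23472) + 210*14² = (93*(1 + 186) - 23472) + 210*196 = (93*187 - 23472) + 41160 = (17391 - 23472) + 41160 = -6081 + 41160 = 35079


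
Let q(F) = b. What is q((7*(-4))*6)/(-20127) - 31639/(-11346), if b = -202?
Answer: 71010005/25373438 ≈ 2.7986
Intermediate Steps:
q(F) = -202
q((7*(-4))*6)/(-20127) - 31639/(-11346) = -202/(-20127) - 31639/(-11346) = -202*(-1/20127) - 31639*(-1/11346) = 202/20127 + 31639/11346 = 71010005/25373438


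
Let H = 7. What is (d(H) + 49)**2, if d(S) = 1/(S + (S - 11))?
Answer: 21904/9 ≈ 2433.8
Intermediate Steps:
d(S) = 1/(-11 + 2*S) (d(S) = 1/(S + (-11 + S)) = 1/(-11 + 2*S))
(d(H) + 49)**2 = (1/(-11 + 2*7) + 49)**2 = (1/(-11 + 14) + 49)**2 = (1/3 + 49)**2 = (148/3)**2 = 21904/9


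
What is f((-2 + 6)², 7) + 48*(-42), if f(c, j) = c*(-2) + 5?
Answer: -2043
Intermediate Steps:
f(c, j) = 5 - 2*c (f(c, j) = -2*c + 5 = 5 - 2*c)
f((-2 + 6)², 7) + 48*(-42) = (5 - 2*(-2 + 6)²) + 48*(-42) = (5 - 2*4²) - 2016 = (5 - 2*16) - 2016 = (5 - 32) - 2016 = -27 - 2016 = -2043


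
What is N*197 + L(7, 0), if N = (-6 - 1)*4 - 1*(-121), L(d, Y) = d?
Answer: 18328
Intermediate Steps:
N = 93 (N = -7*4 + 121 = -28 + 121 = 93)
N*197 + L(7, 0) = 93*197 + 7 = 18321 + 7 = 18328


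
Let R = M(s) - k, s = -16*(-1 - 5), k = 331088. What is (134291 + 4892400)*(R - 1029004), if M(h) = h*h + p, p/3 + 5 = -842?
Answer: -6803209053147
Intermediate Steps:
p = -2541 (p = -15 + 3*(-842) = -15 - 2526 = -2541)
s = 96 (s = -16*(-6) = 96)
M(h) = -2541 + h² (M(h) = h*h - 2541 = h² - 2541 = -2541 + h²)
R = -324413 (R = (-2541 + 96²) - 1*331088 = (-2541 + 9216) - 331088 = 6675 - 331088 = -324413)
(134291 + 4892400)*(R - 1029004) = (134291 + 4892400)*(-324413 - 1029004) = 5026691*(-1353417) = -6803209053147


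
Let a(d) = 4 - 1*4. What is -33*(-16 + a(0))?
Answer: 528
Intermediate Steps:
a(d) = 0 (a(d) = 4 - 4 = 0)
-33*(-16 + a(0)) = -33*(-16 + 0) = -33*(-16) = 528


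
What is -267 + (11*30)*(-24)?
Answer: -8187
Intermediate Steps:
-267 + (11*30)*(-24) = -267 + 330*(-24) = -267 - 7920 = -8187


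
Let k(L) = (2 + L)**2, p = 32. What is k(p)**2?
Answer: 1336336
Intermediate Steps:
k(p)**2 = ((2 + 32)**2)**2 = (34**2)**2 = 1156**2 = 1336336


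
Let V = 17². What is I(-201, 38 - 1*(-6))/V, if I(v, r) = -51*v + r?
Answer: 10295/289 ≈ 35.623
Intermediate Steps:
I(v, r) = r - 51*v
V = 289
I(-201, 38 - 1*(-6))/V = ((38 - 1*(-6)) - 51*(-201))/289 = ((38 + 6) + 10251)*(1/289) = (44 + 10251)*(1/289) = 10295*(1/289) = 10295/289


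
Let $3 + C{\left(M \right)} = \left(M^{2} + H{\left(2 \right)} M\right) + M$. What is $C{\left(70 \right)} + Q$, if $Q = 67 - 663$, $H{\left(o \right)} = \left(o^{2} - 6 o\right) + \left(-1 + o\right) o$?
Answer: $3951$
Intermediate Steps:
$H{\left(o \right)} = o^{2} - 6 o + o \left(-1 + o\right)$ ($H{\left(o \right)} = \left(o^{2} - 6 o\right) + o \left(-1 + o\right) = o^{2} - 6 o + o \left(-1 + o\right)$)
$Q = -596$ ($Q = 67 - 663 = -596$)
$C{\left(M \right)} = -3 + M^{2} - 5 M$ ($C{\left(M \right)} = -3 + \left(\left(M^{2} + 2 \left(-7 + 2 \cdot 2\right) M\right) + M\right) = -3 + \left(\left(M^{2} + 2 \left(-7 + 4\right) M\right) + M\right) = -3 + \left(\left(M^{2} + 2 \left(-3\right) M\right) + M\right) = -3 + \left(\left(M^{2} - 6 M\right) + M\right) = -3 + \left(M^{2} - 5 M\right) = -3 + M^{2} - 5 M$)
$C{\left(70 \right)} + Q = \left(-3 + 70^{2} - 350\right) - 596 = \left(-3 + 4900 - 350\right) - 596 = 4547 - 596 = 3951$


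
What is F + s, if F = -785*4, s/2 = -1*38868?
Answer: -80876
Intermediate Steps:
s = -77736 (s = 2*(-1*38868) = 2*(-38868) = -77736)
F = -3140
F + s = -3140 - 77736 = -80876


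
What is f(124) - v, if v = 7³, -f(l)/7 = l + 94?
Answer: -1869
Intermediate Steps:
f(l) = -658 - 7*l (f(l) = -7*(l + 94) = -7*(94 + l) = -658 - 7*l)
v = 343
f(124) - v = (-658 - 7*124) - 1*343 = (-658 - 868) - 343 = -1526 - 343 = -1869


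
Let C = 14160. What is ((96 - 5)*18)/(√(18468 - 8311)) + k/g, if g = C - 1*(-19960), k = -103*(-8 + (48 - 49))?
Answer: 927/34120 + 234*√10157/1451 ≈ 16.280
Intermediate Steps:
k = 927 (k = -103*(-8 - 1) = -103*(-9) = 927)
g = 34120 (g = 14160 - 1*(-19960) = 14160 + 19960 = 34120)
((96 - 5)*18)/(√(18468 - 8311)) + k/g = ((96 - 5)*18)/(√(18468 - 8311)) + 927/34120 = (91*18)/(√10157) + 927*(1/34120) = 1638*(√10157/10157) + 927/34120 = 234*√10157/1451 + 927/34120 = 927/34120 + 234*√10157/1451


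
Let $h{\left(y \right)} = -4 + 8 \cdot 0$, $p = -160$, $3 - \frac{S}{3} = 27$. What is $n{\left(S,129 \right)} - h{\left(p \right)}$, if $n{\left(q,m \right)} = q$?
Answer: $-68$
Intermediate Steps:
$S = -72$ ($S = 9 - 81 = -72$)
$h{\left(y \right)} = -4$ ($h{\left(y \right)} = -4 + 0 = -4$)
$n{\left(S,129 \right)} - h{\left(p \right)} = -72 - -4 = -72 + 4 = -68$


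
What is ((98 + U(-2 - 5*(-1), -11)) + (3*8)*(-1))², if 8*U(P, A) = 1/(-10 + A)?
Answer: 154529761/28224 ≈ 5475.1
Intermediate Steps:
U(P, A) = 1/(8*(-10 + A))
((98 + U(-2 - 5*(-1), -11)) + (3*8)*(-1))² = ((98 + 1/(8*(-10 - 11))) + (3*8)*(-1))² = ((98 + (⅛)/(-21)) + 24*(-1))² = ((98 + (⅛)*(-1/21)) - 24)² = ((98 - 1/168) - 24)² = (16463/168 - 24)² = (12431/168)² = 154529761/28224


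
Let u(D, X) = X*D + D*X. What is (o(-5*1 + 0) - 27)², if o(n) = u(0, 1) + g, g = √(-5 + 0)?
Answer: (27 - I*√5)² ≈ 724.0 - 120.75*I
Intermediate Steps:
u(D, X) = 2*D*X (u(D, X) = D*X + D*X = 2*D*X)
g = I*√5 (g = √(-5) = I*√5 ≈ 2.2361*I)
o(n) = I*√5 (o(n) = 2*0*1 + I*√5 = 0 + I*√5 = I*√5)
(o(-5*1 + 0) - 27)² = (I*√5 - 27)² = (-27 + I*√5)²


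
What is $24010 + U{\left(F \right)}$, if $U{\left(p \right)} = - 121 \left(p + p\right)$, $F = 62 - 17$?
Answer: $13120$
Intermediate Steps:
$F = 45$ ($F = 62 - 17 = 45$)
$U{\left(p \right)} = - 242 p$ ($U{\left(p \right)} = - 121 \cdot 2 p = - 242 p$)
$24010 + U{\left(F \right)} = 24010 - 10890 = 13120$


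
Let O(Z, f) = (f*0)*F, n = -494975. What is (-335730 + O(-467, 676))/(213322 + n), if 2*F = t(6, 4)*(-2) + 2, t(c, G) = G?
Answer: 335730/281653 ≈ 1.1920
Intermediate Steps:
F = -3 (F = (4*(-2) + 2)/2 = (-8 + 2)/2 = (½)*(-6) = -3)
O(Z, f) = 0 (O(Z, f) = (f*0)*(-3) = 0*(-3) = 0)
(-335730 + O(-467, 676))/(213322 + n) = (-335730 + 0)/(213322 - 494975) = -335730/(-281653) = -335730*(-1/281653) = 335730/281653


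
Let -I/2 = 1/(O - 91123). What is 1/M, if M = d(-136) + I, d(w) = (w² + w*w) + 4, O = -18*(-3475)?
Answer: 28573/1057086710 ≈ 2.7030e-5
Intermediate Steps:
O = 62550
I = 2/28573 (I = -2/(62550 - 91123) = -2/(-28573) = -2*(-1/28573) = 2/28573 ≈ 6.9996e-5)
d(w) = 4 + 2*w² (d(w) = (w² + w²) + 4 = 2*w² + 4 = 4 + 2*w²)
M = 1057086710/28573 (M = (4 + 2*(-136)²) + 2/28573 = (4 + 2*18496) + 2/28573 = (4 + 36992) + 2/28573 = 36996 + 2/28573 = 1057086710/28573 ≈ 36996.)
1/M = 1/(1057086710/28573) = 28573/1057086710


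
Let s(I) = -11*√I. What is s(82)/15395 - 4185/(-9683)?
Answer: 4185/9683 - 11*√82/15395 ≈ 0.42573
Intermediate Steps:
s(82)/15395 - 4185/(-9683) = -11*√82/15395 - 4185/(-9683) = -11*√82*(1/15395) - 4185*(-1/9683) = -11*√82/15395 + 4185/9683 = 4185/9683 - 11*√82/15395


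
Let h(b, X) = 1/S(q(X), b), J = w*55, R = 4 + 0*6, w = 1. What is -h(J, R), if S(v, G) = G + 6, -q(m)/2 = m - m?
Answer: -1/61 ≈ -0.016393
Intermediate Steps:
R = 4 (R = 4 + 0 = 4)
q(m) = 0 (q(m) = -2*(m - m) = -2*0 = 0)
S(v, G) = 6 + G
J = 55 (J = 1*55 = 55)
h(b, X) = 1/(6 + b)
-h(J, R) = -1/(6 + 55) = -1/61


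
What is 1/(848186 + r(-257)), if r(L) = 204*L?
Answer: 1/795758 ≈ 1.2567e-6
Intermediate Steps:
1/(848186 + r(-257)) = 1/(848186 + 204*(-257)) = 1/(848186 - 52428) = 1/795758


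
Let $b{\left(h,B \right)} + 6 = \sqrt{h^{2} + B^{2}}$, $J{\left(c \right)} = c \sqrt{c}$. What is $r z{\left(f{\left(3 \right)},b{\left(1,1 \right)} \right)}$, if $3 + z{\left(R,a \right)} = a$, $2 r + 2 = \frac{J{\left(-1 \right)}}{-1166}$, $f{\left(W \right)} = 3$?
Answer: $\frac{\left(9 - \sqrt{2}\right) \left(2332 - i\right)}{2332} \approx 7.5858 - 0.0032529 i$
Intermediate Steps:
$J{\left(c \right)} = c^{\frac{3}{2}}$
$b{\left(h,B \right)} = -6 + \sqrt{B^{2} + h^{2}}$ ($b{\left(h,B \right)} = -6 + \sqrt{h^{2} + B^{2}} = -6 + \sqrt{B^{2} + h^{2}}$)
$r = -1 + \frac{i}{2332}$ ($r = -1 + \frac{\left(-1\right)^{\frac{3}{2}} \frac{1}{-1166}}{2} = -1 + \frac{- i \left(- \frac{1}{1166}\right)}{2} = -1 + \frac{\frac{1}{1166} i}{2} = -1 + \frac{i}{2332} \approx -1.0 + 0.00042882 i$)
$z{\left(R,a \right)} = -3 + a$
$r z{\left(f{\left(3 \right)},b{\left(1,1 \right)} \right)} = \left(-1 + \frac{i}{2332}\right) \left(-3 - \left(6 - \sqrt{1^{2} + 1^{2}}\right)\right) = \left(-1 + \frac{i}{2332}\right) \left(-3 - \left(6 - \sqrt{1 + 1}\right)\right) = \left(-1 + \frac{i}{2332}\right) \left(-3 - \left(6 - \sqrt{2}\right)\right) = \left(-1 + \frac{i}{2332}\right) \left(-9 + \sqrt{2}\right)$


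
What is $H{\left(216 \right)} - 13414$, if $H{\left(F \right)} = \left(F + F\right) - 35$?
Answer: $-13017$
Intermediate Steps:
$H{\left(F \right)} = -35 + 2 F$ ($H{\left(F \right)} = 2 F - 35 = -35 + 2 F$)
$H{\left(216 \right)} - 13414 = \left(-35 + 2 \cdot 216\right) - 13414 = \left(-35 + 432\right) - 13414 = 397 - 13414 = -13017$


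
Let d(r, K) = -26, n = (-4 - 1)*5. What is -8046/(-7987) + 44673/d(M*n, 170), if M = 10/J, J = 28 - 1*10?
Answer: -356594055/207662 ≈ -1717.2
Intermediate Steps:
J = 18 (J = 28 - 10 = 18)
n = -25 (n = -5*5 = -25)
M = 5/9 (M = 10/18 = 10*(1/18) = 5/9 ≈ 0.55556)
-8046/(-7987) + 44673/d(M*n, 170) = -8046/(-7987) + 44673/(-26) = -8046*(-1/7987) + 44673*(-1/26) = 8046/7987 - 44673/26 = -356594055/207662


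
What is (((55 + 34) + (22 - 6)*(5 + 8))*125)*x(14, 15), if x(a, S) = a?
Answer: 519750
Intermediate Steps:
(((55 + 34) + (22 - 6)*(5 + 8))*125)*x(14, 15) = (((55 + 34) + (22 - 6)*(5 + 8))*125)*14 = ((89 + 16*13)*125)*14 = ((89 + 208)*125)*14 = (297*125)*14 = 37125*14 = 519750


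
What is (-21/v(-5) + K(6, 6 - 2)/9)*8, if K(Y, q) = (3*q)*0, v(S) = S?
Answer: 168/5 ≈ 33.600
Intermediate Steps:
K(Y, q) = 0
(-21/v(-5) + K(6, 6 - 2)/9)*8 = (-21/(-5) + 0/9)*8 = (-21*(-1/5) + 0*(1/9))*8 = (21/5 + 0)*8 = (21/5)*8 = 168/5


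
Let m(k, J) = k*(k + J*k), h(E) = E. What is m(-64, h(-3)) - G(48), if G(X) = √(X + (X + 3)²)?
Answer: -8192 - √2649 ≈ -8243.5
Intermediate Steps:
G(X) = √(X + (3 + X)²)
m(-64, h(-3)) - G(48) = (-64)²*(1 - 3) - √(48 + (3 + 48)²) = 4096*(-2) - √(48 + 51²) = -8192 - √(48 + 2601) = -8192 - √2649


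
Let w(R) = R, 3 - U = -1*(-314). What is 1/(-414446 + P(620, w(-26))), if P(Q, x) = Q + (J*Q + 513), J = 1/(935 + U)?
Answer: -156/64476673 ≈ -2.4195e-6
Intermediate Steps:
U = -311 (U = 3 - (-1)*(-314) = 3 - 1*314 = 3 - 314 = -311)
J = 1/624 (J = 1/(935 - 311) = 1/624 ≈ 0.0016026)
P(Q, x) = 513 + 625*Q/624 (P(Q, x) = Q + (Q/624 + 513) = Q + (513 + Q/624) = 513 + 625*Q/624)
1/(-414446 + P(620, w(-26))) = 1/(-414446 + (513 + (625/624)*620)) = 1/(-414446 + (513 + 96875/156)) = 1/(-414446 + 176903/156) = 1/(-64476673/156) = -156/64476673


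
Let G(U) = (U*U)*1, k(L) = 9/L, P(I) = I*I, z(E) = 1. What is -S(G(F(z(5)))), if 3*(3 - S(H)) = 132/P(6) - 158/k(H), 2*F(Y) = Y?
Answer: -175/54 ≈ -3.2407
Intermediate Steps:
F(Y) = Y/2
P(I) = I²
G(U) = U² (G(U) = U²*1 = U²)
S(H) = 16/9 + 158*H/27 (S(H) = 3 - (132/(6²) - 158*H/9)/3 = 3 - (132/36 - 158*H/9)/3 = 3 - (132*(1/36) - 158*H/9)/3 = 3 - (11/3 - 158*H/9)/3 = 3 + (-11/9 + 158*H/27) = 16/9 + 158*H/27)
-S(G(F(z(5)))) = -(16/9 + 158*((½)*1)²/27) = -(16/9 + 158*(½)²/27) = -(16/9 + (158/27)*(¼)) = -(16/9 + 79/54) = -1*175/54 = -175/54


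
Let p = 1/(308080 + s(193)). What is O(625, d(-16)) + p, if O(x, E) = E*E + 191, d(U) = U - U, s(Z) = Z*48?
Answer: 60612705/317344 ≈ 191.00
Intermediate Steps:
s(Z) = 48*Z
d(U) = 0
O(x, E) = 191 + E² (O(x, E) = E² + 191 = 191 + E²)
p = 1/317344 (p = 1/(308080 + 48*193) = 1/(308080 + 9264) = 1/317344 ≈ 3.1512e-6)
O(625, d(-16)) + p = (191 + 0²) + 1/317344 = (191 + 0) + 1/317344 = 191 + 1/317344 = 60612705/317344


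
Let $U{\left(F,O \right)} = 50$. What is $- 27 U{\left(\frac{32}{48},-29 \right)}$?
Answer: $-1350$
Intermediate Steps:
$- 27 U{\left(\frac{32}{48},-29 \right)} = \left(-27\right) 50 = -1350$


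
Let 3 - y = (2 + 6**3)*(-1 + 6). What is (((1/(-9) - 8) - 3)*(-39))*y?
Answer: -1413100/3 ≈ -4.7103e+5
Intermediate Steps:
y = -1087 (y = 3 - (2 + 6**3)*(-1 + 6) = 3 - (2 + 216)*5 = 3 - 218*5 = 3 - 1*1090 = 3 - 1090 = -1087)
(((1/(-9) - 8) - 3)*(-39))*y = (((1/(-9) - 8) - 3)*(-39))*(-1087) = (((-1/9 - 8) - 3)*(-39))*(-1087) = ((-73/9 - 3)*(-39))*(-1087) = -100/9*(-39)*(-1087) = (1300/3)*(-1087) = -1413100/3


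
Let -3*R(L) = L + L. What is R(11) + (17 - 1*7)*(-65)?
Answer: -1972/3 ≈ -657.33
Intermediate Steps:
R(L) = -2*L/3 (R(L) = -(L + L)/3 = -2*L/3)
R(11) + (17 - 1*7)*(-65) = -⅔*11 + (17 - 1*7)*(-65) = -22/3 + (17 - 7)*(-65) = -22/3 + 10*(-65) = -22/3 - 650 = -1972/3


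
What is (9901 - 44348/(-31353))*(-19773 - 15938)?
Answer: -11087208490111/31353 ≈ -3.5363e+8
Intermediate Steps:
(9901 - 44348/(-31353))*(-19773 - 15938) = (9901 - 44348*(-1/31353))*(-35711) = (9901 + 44348/31353)*(-35711) = (310470401/31353)*(-35711) = -11087208490111/31353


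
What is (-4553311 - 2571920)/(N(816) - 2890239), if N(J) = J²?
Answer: 2375077/741461 ≈ 3.2032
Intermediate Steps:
(-4553311 - 2571920)/(N(816) - 2890239) = (-4553311 - 2571920)/(816² - 2890239) = -7125231/(665856 - 2890239) = -7125231/(-2224383) = -7125231*(-1/2224383) = 2375077/741461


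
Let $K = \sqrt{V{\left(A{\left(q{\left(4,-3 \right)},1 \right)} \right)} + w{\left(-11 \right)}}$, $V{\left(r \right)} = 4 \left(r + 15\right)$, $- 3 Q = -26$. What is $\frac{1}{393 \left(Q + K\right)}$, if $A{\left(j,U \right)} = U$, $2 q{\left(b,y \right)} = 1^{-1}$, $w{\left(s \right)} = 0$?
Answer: $\frac{1}{6550} \approx 0.00015267$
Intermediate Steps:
$q{\left(b,y \right)} = \frac{1}{2}$ ($q{\left(b,y \right)} = \frac{1}{2 \cdot 1} = \frac{1}{2} \cdot 1 = \frac{1}{2}$)
$Q = \frac{26}{3}$ ($Q = \left(- \frac{1}{3}\right) \left(-26\right) = \frac{26}{3} \approx 8.6667$)
$V{\left(r \right)} = 60 + 4 r$ ($V{\left(r \right)} = 4 \left(15 + r\right) = 60 + 4 r$)
$K = 8$ ($K = \sqrt{\left(60 + 4 \cdot 1\right) + 0} = \sqrt{\left(60 + 4\right) + 0} = \sqrt{64 + 0} = \sqrt{64} = 8$)
$\frac{1}{393 \left(Q + K\right)} = \frac{1}{393 \left(\frac{26}{3} + 8\right)} = \frac{1}{393 \cdot \frac{50}{3}} = \frac{1}{6550}$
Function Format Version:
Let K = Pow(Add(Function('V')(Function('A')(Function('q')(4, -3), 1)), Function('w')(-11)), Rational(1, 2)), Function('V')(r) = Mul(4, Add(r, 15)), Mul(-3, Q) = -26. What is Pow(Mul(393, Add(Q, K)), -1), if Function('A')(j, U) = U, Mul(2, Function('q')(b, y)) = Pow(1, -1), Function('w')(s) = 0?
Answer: Rational(1, 6550) ≈ 0.00015267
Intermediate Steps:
Function('q')(b, y) = Rational(1, 2) (Function('q')(b, y) = Mul(Rational(1, 2), Pow(1, -1)) = Mul(Rational(1, 2), 1) = Rational(1, 2))
Q = Rational(26, 3) (Q = Mul(Rational(-1, 3), -26) = Rational(26, 3) ≈ 8.6667)
Function('V')(r) = Add(60, Mul(4, r)) (Function('V')(r) = Mul(4, Add(15, r)) = Add(60, Mul(4, r)))
K = 8 (K = Pow(Add(Add(60, Mul(4, 1)), 0), Rational(1, 2)) = Pow(Add(Add(60, 4), 0), Rational(1, 2)) = Pow(Add(64, 0), Rational(1, 2)) = Pow(64, Rational(1, 2)) = 8)
Pow(Mul(393, Add(Q, K)), -1) = Pow(Mul(393, Add(Rational(26, 3), 8)), -1) = Pow(Mul(393, Rational(50, 3)), -1) = Pow(6550, -1) = Rational(1, 6550)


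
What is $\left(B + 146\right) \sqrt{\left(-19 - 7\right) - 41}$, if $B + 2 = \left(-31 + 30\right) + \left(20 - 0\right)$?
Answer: $163 i \sqrt{67} \approx 1334.2 i$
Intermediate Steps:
$B = 17$ ($B = -2 + \left(\left(-31 + 30\right) + \left(20 - 0\right)\right) = -2 + \left(-1 + \left(20 + 0\right)\right) = -2 + \left(-1 + 20\right) = -2 + 19 = 17$)
$\left(B + 146\right) \sqrt{\left(-19 - 7\right) - 41} = \left(17 + 146\right) \sqrt{\left(-19 - 7\right) - 41} = 163 \sqrt{-26 - 41} = 163 \sqrt{-67} = 163 i \sqrt{67}$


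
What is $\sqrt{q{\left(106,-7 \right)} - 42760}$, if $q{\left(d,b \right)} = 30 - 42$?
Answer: $34 i \sqrt{37} \approx 206.81 i$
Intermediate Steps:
$q{\left(d,b \right)} = -12$ ($q{\left(d,b \right)} = 30 - 42 = -12$)
$\sqrt{q{\left(106,-7 \right)} - 42760} = \sqrt{-12 - 42760} = \sqrt{-42772} = 34 i \sqrt{37}$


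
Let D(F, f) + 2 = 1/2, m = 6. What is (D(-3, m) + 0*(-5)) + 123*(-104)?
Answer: -25587/2 ≈ -12794.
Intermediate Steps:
D(F, f) = -3/2 (D(F, f) = -2 + 1/2 = -2 + ½ = -3/2)
(D(-3, m) + 0*(-5)) + 123*(-104) = (-3/2 + 0*(-5)) + 123*(-104) = (-3/2 + 0) - 12792 = -3/2 - 12792 = -25587/2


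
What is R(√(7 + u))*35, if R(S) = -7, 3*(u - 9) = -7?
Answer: -245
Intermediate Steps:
u = 20/3 (u = 9 + (⅓)*(-7) = 9 - 7/3 = 20/3 ≈ 6.6667)
R(√(7 + u))*35 = -7*35 = -245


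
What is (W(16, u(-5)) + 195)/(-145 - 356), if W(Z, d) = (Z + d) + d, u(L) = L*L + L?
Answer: -251/501 ≈ -0.50100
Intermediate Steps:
u(L) = L + L² (u(L) = L² + L = L + L²)
W(Z, d) = Z + 2*d
(W(16, u(-5)) + 195)/(-145 - 356) = ((16 + 2*(-5*(1 - 5))) + 195)/(-145 - 356) = ((16 + 2*(-5*(-4))) + 195)/(-501) = ((16 + 2*20) + 195)*(-1/501) = ((16 + 40) + 195)*(-1/501) = (56 + 195)*(-1/501) = 251*(-1/501) = -251/501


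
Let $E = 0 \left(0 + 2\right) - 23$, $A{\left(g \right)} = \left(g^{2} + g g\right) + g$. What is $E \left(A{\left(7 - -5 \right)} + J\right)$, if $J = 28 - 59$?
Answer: $-6187$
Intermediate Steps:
$A{\left(g \right)} = g + 2 g^{2}$ ($A{\left(g \right)} = \left(g^{2} + g^{2}\right) + g = 2 g^{2} + g = g + 2 g^{2}$)
$J = -31$ ($J = 28 - 59 = -31$)
$E = -23$ ($E = 0 \cdot 2 - 23 = 0 - 23 = -23$)
$E \left(A{\left(7 - -5 \right)} + J\right) = - 23 \left(\left(7 - -5\right) \left(1 + 2 \left(7 - -5\right)\right) - 31\right) = - 23 \left(\left(7 + 5\right) \left(1 + 2 \left(7 + 5\right)\right) - 31\right) = - 23 \left(12 \left(1 + 2 \cdot 12\right) - 31\right) = - 23 \left(12 \left(1 + 24\right) - 31\right) = - 23 \left(12 \cdot 25 - 31\right) = - 23 \left(300 - 31\right) = \left(-23\right) 269 = -6187$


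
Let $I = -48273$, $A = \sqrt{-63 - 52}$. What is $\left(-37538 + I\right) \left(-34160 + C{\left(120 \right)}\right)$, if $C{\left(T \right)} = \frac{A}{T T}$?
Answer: $2931303760 - \frac{85811 i \sqrt{115}}{14400} \approx 2.9313 \cdot 10^{9} - 63.904 i$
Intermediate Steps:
$A = i \sqrt{115}$ ($A = \sqrt{-115} = i \sqrt{115} \approx 10.724 i$)
$C{\left(T \right)} = \frac{i \sqrt{115}}{T^{2}}$ ($C{\left(T \right)} = \frac{i \sqrt{115}}{T T} = \frac{i \sqrt{115}}{T^{2}}$)
$\left(-37538 + I\right) \left(-34160 + C{\left(120 \right)}\right) = \left(-37538 - 48273\right) \left(-34160 + \frac{i \sqrt{115}}{14400}\right) = - 85811 \left(-34160 + i \sqrt{115} \cdot \frac{1}{14400}\right) = - 85811 \left(-34160 + \frac{i \sqrt{115}}{14400}\right) = 2931303760 - \frac{85811 i \sqrt{115}}{14400}$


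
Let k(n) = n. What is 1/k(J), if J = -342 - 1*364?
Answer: -1/706 ≈ -0.0014164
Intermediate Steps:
J = -706 (J = -342 - 364 = -706)
1/k(J) = 1/(-706) = -1/706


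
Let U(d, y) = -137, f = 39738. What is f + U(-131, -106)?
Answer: 39601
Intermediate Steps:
f + U(-131, -106) = 39738 - 137 = 39601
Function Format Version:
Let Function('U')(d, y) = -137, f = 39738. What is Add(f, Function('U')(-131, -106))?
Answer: 39601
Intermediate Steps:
Add(f, Function('U')(-131, -106)) = Add(39738, -137) = 39601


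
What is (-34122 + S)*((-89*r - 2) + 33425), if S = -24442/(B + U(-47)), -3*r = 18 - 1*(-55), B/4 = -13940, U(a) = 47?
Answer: -202963718804704/167139 ≈ -1.2143e+9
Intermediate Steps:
B = -55760 (B = 4*(-13940) = -55760)
r = -73/3 (r = -(18 - 1*(-55))/3 = -(18 + 55)/3 = -1/3*73 = -73/3 ≈ -24.333)
S = 24442/55713 (S = -24442/(-55760 + 47) = -24442/(-55713) = -24442*(-1/55713) = 24442/55713 ≈ 0.43871)
(-34122 + S)*((-89*r - 2) + 33425) = (-34122 + 24442/55713)*((-89*(-73/3) - 2) + 33425) = -1901014544*((6497/3 - 2) + 33425)/55713 = -1901014544*(6491/3 + 33425)/55713 = -1901014544/55713*106766/3 = -202963718804704/167139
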